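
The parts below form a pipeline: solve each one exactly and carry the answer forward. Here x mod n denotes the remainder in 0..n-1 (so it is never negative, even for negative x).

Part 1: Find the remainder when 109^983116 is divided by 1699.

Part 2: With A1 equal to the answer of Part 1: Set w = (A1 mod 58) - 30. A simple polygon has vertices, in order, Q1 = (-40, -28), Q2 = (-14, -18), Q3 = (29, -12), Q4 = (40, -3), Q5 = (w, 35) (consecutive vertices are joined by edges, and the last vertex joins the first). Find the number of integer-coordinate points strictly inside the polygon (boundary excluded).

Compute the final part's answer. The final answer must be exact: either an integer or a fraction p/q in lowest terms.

1832

Part 1: squarings mod 1699: 109^1=109, 109^2=1687, 109^4=144, 109^8=348, 109^16=475, 109^32=1357, 109^64=1432, 109^128=1630, 109^256=1363, 109^512=762, 109^1024=1285, 109^2048=1496, 109^4096=433, 109^8192=599, 109^16384=312, 109^32768=501, 109^65536=1248, 109^131072=1220, 109^262144=76, 109^524288=679; 109^983116 = 109^4 * 109^8 * 109^64 * 109^65536 * 109^131072 * 109^262144 * 109^524288 = 631 (mod 1699); answer 631
Part 2: A1 = 631; w = 21; cross terms: (-40*-18 - -14*-28)=328, (-14*-12 - 29*-18)=690, (29*-3 - 40*-12)=393, (40*35 - 21*-3)=1463, (21*-28 - -40*35)=812; twice the area = |3686| = 3686; area = 1843; boundary points = 2 + 1 + 1 + 19 + 1 = 24; strictly interior points = area - boundary/2 + 1 = 1832; answer 1832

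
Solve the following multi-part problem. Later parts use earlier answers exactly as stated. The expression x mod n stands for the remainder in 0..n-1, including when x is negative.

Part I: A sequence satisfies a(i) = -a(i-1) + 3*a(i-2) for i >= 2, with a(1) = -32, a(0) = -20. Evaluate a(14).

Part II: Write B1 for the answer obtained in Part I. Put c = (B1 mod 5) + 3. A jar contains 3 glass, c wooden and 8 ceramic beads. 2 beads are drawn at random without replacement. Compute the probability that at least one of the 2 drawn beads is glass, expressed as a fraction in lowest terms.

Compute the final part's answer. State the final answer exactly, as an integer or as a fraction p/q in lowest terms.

45/136

Part I: a(2) = -1*(-32) + 3*(-20) = -28; iterating: a(2)=-28, a(3)=-68, a(4)=-16, a(5)=-188, a(6)=140, a(7)=-704, a(8)=1124, a(9)=-3236, a(10)=6608, a(11)=-16316, a(12)=36140, a(13)=-85088, a(14)=193508; answer 193508
Part II: B1 = 193508; c = 6; total draws C(17,2) = 136; complement C(14,2) = 91; favorable 136 - 91 = 45; P = 45/136; answer 45/136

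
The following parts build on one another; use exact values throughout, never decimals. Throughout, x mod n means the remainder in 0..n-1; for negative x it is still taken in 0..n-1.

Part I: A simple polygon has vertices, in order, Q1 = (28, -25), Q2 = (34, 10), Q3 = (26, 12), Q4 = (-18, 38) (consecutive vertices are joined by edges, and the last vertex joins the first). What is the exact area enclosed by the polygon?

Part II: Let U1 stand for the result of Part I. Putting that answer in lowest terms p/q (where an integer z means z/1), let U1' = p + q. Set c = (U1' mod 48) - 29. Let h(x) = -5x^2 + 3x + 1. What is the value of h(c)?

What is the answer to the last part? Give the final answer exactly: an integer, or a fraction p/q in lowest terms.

Part I: cross terms: (28*10 - 34*-25)=1130, (34*12 - 26*10)=148, (26*38 - -18*12)=1204, (-18*-25 - 28*38)=-614; twice the area = |1868| = 1868; area = 934; answer 934
Part II: U1 = 934; threaded value p + q = 935; c = -6; -5*(-6)^2 + 3*(-6)^1 + 1 = (-180) + (-18) + (1) = -197; answer -197

-197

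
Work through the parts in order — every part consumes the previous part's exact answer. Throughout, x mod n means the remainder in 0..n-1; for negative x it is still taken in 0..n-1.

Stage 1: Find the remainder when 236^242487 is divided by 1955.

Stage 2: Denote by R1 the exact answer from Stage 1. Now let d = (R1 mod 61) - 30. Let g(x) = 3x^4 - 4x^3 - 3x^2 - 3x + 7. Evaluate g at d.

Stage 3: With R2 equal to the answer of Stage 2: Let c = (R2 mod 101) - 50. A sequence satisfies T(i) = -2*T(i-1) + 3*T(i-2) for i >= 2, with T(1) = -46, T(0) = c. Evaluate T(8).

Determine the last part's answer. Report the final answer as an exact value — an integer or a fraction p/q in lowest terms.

Stage 1: squarings mod 1955: 236^1=236, 236^2=956, 236^4=951, 236^8=1191, 236^16=1106, 236^32=1361, 236^64=936, 236^128=256, 236^256=1021, 236^512=426, 236^1024=1616, 236^2048=1531, 236^4096=1871, 236^8192=1191, 236^16384=1106, 236^32768=1361, 236^65536=936, 236^131072=256; 236^242487 = 236^1 * 236^2 * 236^4 * 236^16 * 236^32 * 236^256 * 236^512 * 236^4096 * 236^8192 * 236^32768 * 236^65536 * 236^131072 = 331 (mod 1955); answer 331
Stage 2: R1 = 331; d = -4; 3*(-4)^4 - 4*(-4)^3 - 3*(-4)^2 - 3*(-4)^1 + 7 = (768) + (256) + (-48) + (12) + (7) = 995; answer 995
Stage 3: R2 = 995; c = 36; T(2) = -2*(-46) + 3*(36) = 200; iterating: T(2)=200, T(3)=-538, T(4)=1676, T(5)=-4966, T(6)=14960, T(7)=-44818, T(8)=134516; answer 134516

134516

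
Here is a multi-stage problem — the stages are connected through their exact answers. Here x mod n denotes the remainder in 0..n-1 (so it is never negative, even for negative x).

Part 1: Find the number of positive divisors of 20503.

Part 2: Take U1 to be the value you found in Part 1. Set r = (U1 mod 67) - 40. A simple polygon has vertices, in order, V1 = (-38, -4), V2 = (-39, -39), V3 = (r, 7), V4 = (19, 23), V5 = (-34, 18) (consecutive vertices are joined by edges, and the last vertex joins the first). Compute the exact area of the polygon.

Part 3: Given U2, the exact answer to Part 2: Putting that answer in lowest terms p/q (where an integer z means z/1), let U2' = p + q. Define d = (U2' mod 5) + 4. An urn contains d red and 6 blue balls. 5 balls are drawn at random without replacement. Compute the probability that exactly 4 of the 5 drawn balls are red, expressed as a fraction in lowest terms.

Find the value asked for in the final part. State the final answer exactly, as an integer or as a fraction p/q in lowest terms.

5/77

Part 1: 20503 = 7 * 29 * 101; number of divisors = (1+1) * (1+1) * (1+1) = 8; answer 8
Part 2: U1 = 8; r = -32; cross terms: (-38*-39 - -39*-4)=1326, (-39*7 - -32*-39)=-1521, (-32*23 - 19*7)=-869, (19*18 - -34*23)=1124, (-34*-4 - -38*18)=820; twice the area = |880| = 880; area = 440; answer 440
Part 3: U2 = 440; threaded value p + q = 441; d = 5; total draws C(11,5) = 462; favorable C(5,4)*C(6,1) = 30; P = 5/77; answer 5/77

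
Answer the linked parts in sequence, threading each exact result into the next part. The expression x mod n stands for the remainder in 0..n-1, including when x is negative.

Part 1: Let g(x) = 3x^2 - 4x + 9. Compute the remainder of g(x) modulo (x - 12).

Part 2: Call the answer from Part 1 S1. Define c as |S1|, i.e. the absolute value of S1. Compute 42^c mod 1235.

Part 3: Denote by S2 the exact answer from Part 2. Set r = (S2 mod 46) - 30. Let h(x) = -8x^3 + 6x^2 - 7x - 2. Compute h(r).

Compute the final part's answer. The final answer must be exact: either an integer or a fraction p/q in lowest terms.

100

Part 1: remainder = value at the root: 3*(12)^2 - 4*(12)^1 + 9 = (432) + (-48) + (9) = 393; answer 393
Part 2: S1 = 393; c = 393; squarings mod 1235: 42^1=42, 42^2=529, 42^4=731, 42^8=841, 42^16=861, 42^32=321, 42^64=536, 42^128=776, 42^256=731; 42^393 = 42^1 * 42^8 * 42^128 * 42^256 = 1132 (mod 1235); answer 1132
Part 3: S2 = 1132; r = -2; -8*(-2)^3 + 6*(-2)^2 - 7*(-2)^1 - 2 = (64) + (24) + (14) + (-2) = 100; answer 100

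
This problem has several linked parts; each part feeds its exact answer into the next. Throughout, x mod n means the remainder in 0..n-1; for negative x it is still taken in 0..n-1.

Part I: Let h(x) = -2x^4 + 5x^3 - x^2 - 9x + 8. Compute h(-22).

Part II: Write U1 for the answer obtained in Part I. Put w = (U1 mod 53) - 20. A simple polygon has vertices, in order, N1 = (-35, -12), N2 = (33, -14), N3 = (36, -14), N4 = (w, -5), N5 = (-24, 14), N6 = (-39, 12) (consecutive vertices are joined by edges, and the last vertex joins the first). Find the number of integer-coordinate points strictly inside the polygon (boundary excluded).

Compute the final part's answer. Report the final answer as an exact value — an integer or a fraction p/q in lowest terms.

Part I: -2*(-22)^4 + 5*(-22)^3 - 1*(-22)^2 - 9*(-22)^1 + 8 = (-468512) + (-53240) + (-484) + (198) + (8) = -522030; answer -522030
Part II: U1 = -522030; w = 0; cross terms: (-35*-14 - 33*-12)=886, (33*-14 - 36*-14)=42, (36*-5 - 0*-14)=-180, (0*14 - -24*-5)=-120, (-24*12 - -39*14)=258, (-39*-12 - -35*12)=888; twice the area = |1774| = 1774; area = 887; boundary points = 2 + 3 + 9 + 1 + 1 + 4 = 20; strictly interior points = area - boundary/2 + 1 = 878; answer 878

878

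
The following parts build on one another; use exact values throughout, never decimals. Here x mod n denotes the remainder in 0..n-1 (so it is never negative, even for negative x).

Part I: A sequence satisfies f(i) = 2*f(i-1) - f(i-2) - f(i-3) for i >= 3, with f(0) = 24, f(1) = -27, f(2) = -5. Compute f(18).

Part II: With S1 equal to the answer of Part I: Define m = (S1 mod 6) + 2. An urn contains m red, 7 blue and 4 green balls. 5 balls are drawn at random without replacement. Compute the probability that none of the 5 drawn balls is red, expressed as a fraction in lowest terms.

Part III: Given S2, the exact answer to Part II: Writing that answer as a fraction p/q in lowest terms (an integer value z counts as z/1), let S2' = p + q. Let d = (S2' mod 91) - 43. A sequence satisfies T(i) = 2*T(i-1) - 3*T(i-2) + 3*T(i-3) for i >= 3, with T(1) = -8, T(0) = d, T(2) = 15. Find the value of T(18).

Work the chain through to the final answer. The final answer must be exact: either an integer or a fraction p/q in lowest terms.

Part I: f(3) = 2*(-5) - 1*(-27) - 1*(24) = -7; iterating: f(3)=-7, f(4)=18, f(5)=48, f(6)=85, f(7)=104, f(8)=75, f(9)=-39, f(10)=-257, f(11)=-550, f(12)=-804, f(13)=-801, f(14)=-248, f(15)=1109, f(16)=3267, f(17)=5673, f(18)=6970; answer 6970
Part II: S1 = 6970; m = 6; total draws C(17,5) = 6188; favorable C(11,5) = 462; P = 33/442; answer 33/442
Part III: S2 = 33/442; threaded value p + q = 475; d = -23; T(3) = 2*(15) - 3*(-8) + 3*(-23) = -15; iterating: T(3)=-15, T(4)=-99, T(5)=-108, T(6)=36, T(7)=99, T(8)=-234, T(9)=-657, T(10)=-315, T(11)=639, T(12)=252, T(13)=-2358, T(14)=-3555, T(15)=720, T(16)=5031, T(17)=-2763, T(18)=-18459; answer -18459

-18459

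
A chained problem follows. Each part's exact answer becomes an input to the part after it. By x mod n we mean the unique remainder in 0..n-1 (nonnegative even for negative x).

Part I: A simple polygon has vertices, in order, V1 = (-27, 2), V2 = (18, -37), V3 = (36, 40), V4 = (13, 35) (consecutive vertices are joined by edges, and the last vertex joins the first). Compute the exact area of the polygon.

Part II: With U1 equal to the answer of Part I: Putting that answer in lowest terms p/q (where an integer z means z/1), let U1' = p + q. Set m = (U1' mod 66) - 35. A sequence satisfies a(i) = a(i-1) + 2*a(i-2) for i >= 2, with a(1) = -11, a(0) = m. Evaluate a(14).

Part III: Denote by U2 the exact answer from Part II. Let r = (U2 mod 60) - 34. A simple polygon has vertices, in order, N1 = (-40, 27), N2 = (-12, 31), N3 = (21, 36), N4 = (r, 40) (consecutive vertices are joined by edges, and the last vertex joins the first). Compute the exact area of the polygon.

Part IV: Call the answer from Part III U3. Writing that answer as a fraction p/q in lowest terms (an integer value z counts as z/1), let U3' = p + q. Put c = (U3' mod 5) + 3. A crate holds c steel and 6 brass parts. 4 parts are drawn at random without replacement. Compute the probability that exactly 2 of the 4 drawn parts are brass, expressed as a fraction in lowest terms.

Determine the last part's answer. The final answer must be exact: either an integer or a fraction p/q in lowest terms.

5/11

Part I: cross terms: (-27*-37 - 18*2)=963, (18*40 - 36*-37)=2052, (36*35 - 13*40)=740, (13*2 - -27*35)=971; twice the area = |4726| = 4726; area = 2363; answer 2363
Part II: U1 = 2363; threaded value p + q = 2364; m = 19; a(2) = 1*(-11) + 2*(19) = 27; iterating: a(2)=27, a(3)=5, a(4)=59, a(5)=69, a(6)=187, a(7)=325, a(8)=699, a(9)=1349, a(10)=2747, a(11)=5445, a(12)=10939, a(13)=21829, a(14)=43707; answer 43707
Part III: U2 = 43707; r = -7; cross terms: (-40*31 - -12*27)=-916, (-12*36 - 21*31)=-1083, (21*40 - -7*36)=1092, (-7*27 - -40*40)=1411; twice the area = |504| = 504; area = 252; answer 252
Part IV: U3 = 252; threaded value p + q = 253; c = 6; total draws C(12,4) = 495; favorable C(6,2)*C(6,2) = 225; P = 5/11; answer 5/11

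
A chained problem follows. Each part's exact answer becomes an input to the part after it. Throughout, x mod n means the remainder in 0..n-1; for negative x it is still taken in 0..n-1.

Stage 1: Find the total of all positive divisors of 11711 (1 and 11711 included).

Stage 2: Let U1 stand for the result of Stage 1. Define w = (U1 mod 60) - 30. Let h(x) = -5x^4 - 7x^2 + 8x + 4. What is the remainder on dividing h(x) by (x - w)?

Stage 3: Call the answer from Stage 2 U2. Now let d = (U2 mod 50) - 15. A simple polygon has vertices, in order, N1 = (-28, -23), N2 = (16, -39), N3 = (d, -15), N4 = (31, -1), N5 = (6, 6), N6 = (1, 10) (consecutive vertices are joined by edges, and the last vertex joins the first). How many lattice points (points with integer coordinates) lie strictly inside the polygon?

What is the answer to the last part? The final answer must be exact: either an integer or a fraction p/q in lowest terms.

1071

Stage 1: 11711 = 7^2 * 239; sigma = (1 + 7 + 49) * (1 + 239) = 57 * 240 = 13680; answer 13680
Stage 2: U1 = 13680; w = -30; remainder = value at the root: -5*(-30)^4 - 7*(-30)^2 + 8*(-30)^1 + 4 = (-4050000) + (-6300) + (-240) + (4) = -4056536; answer -4056536
Stage 3: U2 = -4056536; d = -1; cross terms: (-28*-39 - 16*-23)=1460, (16*-15 - -1*-39)=-279, (-1*-1 - 31*-15)=466, (31*6 - 6*-1)=192, (6*10 - 1*6)=54, (1*-23 - -28*10)=257; twice the area = |2150| = 2150; area = 1075; boundary points = 4 + 1 + 2 + 1 + 1 + 1 = 10; strictly interior points = area - boundary/2 + 1 = 1071; answer 1071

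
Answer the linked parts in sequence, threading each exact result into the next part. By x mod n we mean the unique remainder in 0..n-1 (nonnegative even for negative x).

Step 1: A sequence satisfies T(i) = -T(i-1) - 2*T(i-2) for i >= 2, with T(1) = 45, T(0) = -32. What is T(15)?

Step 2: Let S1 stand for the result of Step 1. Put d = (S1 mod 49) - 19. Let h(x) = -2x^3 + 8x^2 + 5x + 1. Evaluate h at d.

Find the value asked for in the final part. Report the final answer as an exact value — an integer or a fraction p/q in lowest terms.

Step 1: T(2) = -1*(45) - 2*(-32) = 19; iterating: T(2)=19, T(3)=-109, T(4)=71, T(5)=147, T(6)=-289, T(7)=-5, T(8)=583, T(9)=-573, T(10)=-593, T(11)=1739, T(12)=-553, T(13)=-2925, T(14)=4031, T(15)=1819; answer 1819
Step 2: S1 = 1819; d = -13; -2*(-13)^3 + 8*(-13)^2 + 5*(-13)^1 + 1 = (4394) + (1352) + (-65) + (1) = 5682; answer 5682

5682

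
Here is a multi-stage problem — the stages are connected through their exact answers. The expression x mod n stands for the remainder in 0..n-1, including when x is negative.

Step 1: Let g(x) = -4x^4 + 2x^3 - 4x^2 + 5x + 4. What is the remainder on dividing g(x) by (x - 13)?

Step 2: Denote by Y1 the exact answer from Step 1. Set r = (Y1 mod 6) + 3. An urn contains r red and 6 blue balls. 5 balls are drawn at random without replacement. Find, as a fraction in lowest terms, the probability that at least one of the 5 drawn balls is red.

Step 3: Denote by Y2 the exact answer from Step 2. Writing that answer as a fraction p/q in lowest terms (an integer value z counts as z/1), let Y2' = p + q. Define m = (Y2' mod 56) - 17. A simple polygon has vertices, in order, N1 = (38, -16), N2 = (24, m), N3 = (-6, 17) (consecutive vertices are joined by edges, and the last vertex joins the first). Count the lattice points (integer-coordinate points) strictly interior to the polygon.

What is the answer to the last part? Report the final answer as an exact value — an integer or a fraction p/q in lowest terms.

597

Step 1: remainder = value at the root: -4*(13)^4 + 2*(13)^3 - 4*(13)^2 + 5*(13)^1 + 4 = (-114244) + (4394) + (-676) + (65) + (4) = -110457; answer -110457
Step 2: Y1 = -110457; r = 6; total draws C(12,5) = 792; complement C(6,5) = 6; favorable 792 - 6 = 786; P = 131/132; answer 131/132
Step 3: Y2 = 131/132; threaded value p + q = 263; m = 22; cross terms: (38*22 - 24*-16)=1220, (24*17 - -6*22)=540, (-6*-16 - 38*17)=-550; twice the area = |1210| = 1210; area = 605; boundary points = 2 + 5 + 11 = 18; strictly interior points = area - boundary/2 + 1 = 597; answer 597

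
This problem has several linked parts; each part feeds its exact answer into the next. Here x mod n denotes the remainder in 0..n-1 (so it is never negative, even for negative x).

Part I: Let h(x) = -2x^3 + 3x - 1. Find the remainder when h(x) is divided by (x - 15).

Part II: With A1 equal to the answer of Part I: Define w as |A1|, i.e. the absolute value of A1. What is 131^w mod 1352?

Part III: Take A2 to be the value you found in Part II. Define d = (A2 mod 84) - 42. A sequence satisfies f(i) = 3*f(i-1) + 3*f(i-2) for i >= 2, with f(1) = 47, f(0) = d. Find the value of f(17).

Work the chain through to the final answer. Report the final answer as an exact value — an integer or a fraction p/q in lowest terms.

Part I: remainder = value at the root: -2*(15)^3 + 3*(15)^1 - 1 = (-6750) + (45) + (-1) = -6706; answer -6706
Part II: A1 = -6706; w = 6706; squarings mod 1352: 131^1=131, 131^2=937, 131^4=521, 131^8=1041, 131^16=729, 131^32=105, 131^64=209, 131^128=417, 131^256=833, 131^512=313, 131^1024=625, 131^2048=1249, 131^4096=1145; 131^6706 = 131^2 * 131^16 * 131^32 * 131^512 * 131^2048 * 131^4096 = 417 (mod 1352); answer 417
Part III: A2 = 417; d = 39; f(2) = 3*(47) + 3*(39) = 258; iterating: f(2)=258, f(3)=915, f(4)=3519, f(5)=13302, f(6)=50463, f(7)=191295, f(8)=725274, f(9)=2749707, f(10)=10424943, f(11)=39523950, f(12)=149846679, f(13)=568111887, f(14)=2153875698, f(15)=8165962755, f(16)=30959515359, f(17)=117376434342; answer 117376434342

117376434342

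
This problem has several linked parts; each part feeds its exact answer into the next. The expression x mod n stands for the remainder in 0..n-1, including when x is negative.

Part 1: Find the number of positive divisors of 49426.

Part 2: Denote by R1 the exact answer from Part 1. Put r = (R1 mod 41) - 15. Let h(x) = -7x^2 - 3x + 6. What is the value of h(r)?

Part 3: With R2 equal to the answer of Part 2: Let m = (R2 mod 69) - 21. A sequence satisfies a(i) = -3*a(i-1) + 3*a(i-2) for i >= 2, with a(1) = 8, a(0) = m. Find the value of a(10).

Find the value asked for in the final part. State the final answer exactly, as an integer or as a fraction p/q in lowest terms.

Part 1: 49426 = 2 * 13 * 1901; number of divisors = (1+1) * (1+1) * (1+1) = 8; answer 8
Part 2: R1 = 8; r = -7; -7*(-7)^2 - 3*(-7)^1 + 6 = (-343) + (21) + (6) = -316; answer -316
Part 3: R2 = -316; m = 8; a(2) = -3*(8) + 3*(8) = 0; iterating: a(2)=0, a(3)=24, a(4)=-72, a(5)=288, a(6)=-1080, a(7)=4104, a(8)=-15552, a(9)=58968, a(10)=-223560; answer -223560

-223560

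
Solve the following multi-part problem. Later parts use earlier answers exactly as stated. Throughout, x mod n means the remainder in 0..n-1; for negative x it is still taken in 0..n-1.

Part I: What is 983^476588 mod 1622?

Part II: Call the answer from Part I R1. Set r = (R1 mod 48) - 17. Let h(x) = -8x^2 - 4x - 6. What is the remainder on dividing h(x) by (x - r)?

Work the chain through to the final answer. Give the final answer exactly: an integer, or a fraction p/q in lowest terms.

Part I: squarings mod 1622: 983^1=983, 983^2=1199, 983^4=509, 983^8=1183, 983^16=1325, 983^32=621, 983^64=1227, 983^128=313, 983^256=649, 983^512=1103, 983^1024=109, 983^2048=527, 983^4096=367, 983^8192=63, 983^16384=725, 983^32768=97, 983^65536=1299, 983^131072=521, 983^262144=567; 983^476588 = 983^4 * 983^8 * 983^32 * 983^128 * 983^256 * 983^1024 * 983^16384 * 983^65536 * 983^131072 * 983^262144 = 261 (mod 1622); answer 261
Part II: R1 = 261; r = 4; remainder = value at the root: -8*(4)^2 - 4*(4)^1 - 6 = (-128) + (-16) + (-6) = -150; answer -150

-150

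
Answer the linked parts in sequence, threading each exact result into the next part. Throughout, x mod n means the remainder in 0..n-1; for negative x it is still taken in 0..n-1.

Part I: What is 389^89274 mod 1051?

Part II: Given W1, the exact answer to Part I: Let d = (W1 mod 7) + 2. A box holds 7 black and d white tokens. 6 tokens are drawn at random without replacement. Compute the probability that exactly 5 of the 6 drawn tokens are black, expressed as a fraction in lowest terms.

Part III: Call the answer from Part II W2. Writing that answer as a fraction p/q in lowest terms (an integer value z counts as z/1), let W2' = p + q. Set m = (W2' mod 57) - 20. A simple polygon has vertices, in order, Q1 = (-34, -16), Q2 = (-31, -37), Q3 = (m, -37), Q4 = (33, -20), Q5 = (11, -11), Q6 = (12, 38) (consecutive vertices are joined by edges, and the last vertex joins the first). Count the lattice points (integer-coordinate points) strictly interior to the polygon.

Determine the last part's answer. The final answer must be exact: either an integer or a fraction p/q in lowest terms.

2532

Part I: squarings mod 1051: 389^1=389, 389^2=1028, 389^4=529, 389^8=275, 389^16=1004, 389^32=107, 389^64=939, 389^128=983, 389^256=420, 389^512=883, 389^1024=898, 389^2048=287, 389^4096=391, 389^8192=486, 389^16384=772, 389^32768=67, 389^65536=285; 389^89274 = 389^2 * 389^8 * 389^16 * 389^32 * 389^128 * 389^1024 * 389^2048 * 389^4096 * 389^16384 * 389^65536 = 738 (mod 1051); answer 738
Part II: W1 = 738; d = 5; total draws C(12,6) = 924; favorable C(7,5)*C(5,1) = 105; P = 5/44; answer 5/44
Part III: W2 = 5/44; threaded value p + q = 49; m = 29; cross terms: (-34*-37 - -31*-16)=762, (-31*-37 - 29*-37)=2220, (29*-20 - 33*-37)=641, (33*-11 - 11*-20)=-143, (11*38 - 12*-11)=550, (12*-16 - -34*38)=1100; twice the area = |5130| = 5130; area = 2565; boundary points = 3 + 60 + 1 + 1 + 1 + 2 = 68; strictly interior points = area - boundary/2 + 1 = 2532; answer 2532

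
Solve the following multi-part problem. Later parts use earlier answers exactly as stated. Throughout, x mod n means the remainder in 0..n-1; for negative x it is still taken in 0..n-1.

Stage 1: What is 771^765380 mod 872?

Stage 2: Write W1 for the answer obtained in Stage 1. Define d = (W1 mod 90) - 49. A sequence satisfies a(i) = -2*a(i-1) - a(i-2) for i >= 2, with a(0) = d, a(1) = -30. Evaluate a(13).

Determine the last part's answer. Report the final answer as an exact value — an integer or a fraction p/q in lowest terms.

-606

Stage 1: squarings mod 872: 771^1=771, 771^2=609, 771^4=281, 771^8=481, 771^16=281, 771^32=481, 771^64=281, 771^128=481, 771^256=281, 771^512=481, 771^1024=281, 771^2048=481, 771^4096=281, 771^8192=481, 771^16384=281, 771^32768=481, 771^65536=281, 771^131072=481, 771^262144=281, 771^524288=481; 771^765380 = 771^4 * 771^64 * 771^128 * 771^256 * 771^1024 * 771^2048 * 771^8192 * 771^32768 * 771^65536 * 771^131072 * 771^524288 = 481 (mod 872); answer 481
Stage 2: W1 = 481; d = -18; a(2) = -2*(-30) - 1*(-18) = 78; iterating: a(2)=78, a(3)=-126, a(4)=174, a(5)=-222, a(6)=270, a(7)=-318, a(8)=366, a(9)=-414, a(10)=462, a(11)=-510, a(12)=558, a(13)=-606; answer -606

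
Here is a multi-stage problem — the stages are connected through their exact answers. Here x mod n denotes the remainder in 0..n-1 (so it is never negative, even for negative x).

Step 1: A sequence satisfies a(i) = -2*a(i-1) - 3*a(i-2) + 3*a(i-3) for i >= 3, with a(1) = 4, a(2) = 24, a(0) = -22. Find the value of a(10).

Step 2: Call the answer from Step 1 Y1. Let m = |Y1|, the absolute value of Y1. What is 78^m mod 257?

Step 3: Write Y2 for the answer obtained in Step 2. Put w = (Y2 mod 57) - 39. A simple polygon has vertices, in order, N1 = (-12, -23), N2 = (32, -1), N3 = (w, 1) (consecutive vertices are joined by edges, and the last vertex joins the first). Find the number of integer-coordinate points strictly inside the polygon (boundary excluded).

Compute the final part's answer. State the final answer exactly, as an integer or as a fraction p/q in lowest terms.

Step 1: a(3) = -2*(24) - 3*(4) + 3*(-22) = -126; iterating: a(3)=-126, a(4)=192, a(5)=66, a(6)=-1086, a(7)=2550, a(8)=-1644, a(9)=-7620, a(10)=27822; answer 27822
Step 2: Y1 = 27822; m = 27822; squarings mod 257: 78^1=78, 78^2=173, 78^4=117, 78^8=68, 78^16=255, 78^32=4, 78^64=16, 78^128=256, 78^256=1, 78^512=1, 78^1024=1, 78^2048=1, 78^4096=1, 78^8192=1, 78^16384=1; 78^27822 = 78^2 * 78^4 * 78^8 * 78^32 * 78^128 * 78^1024 * 78^2048 * 78^8192 * 78^16384 = 159 (mod 257); answer 159
Step 3: Y2 = 159; w = 6; cross terms: (-12*-1 - 32*-23)=748, (32*1 - 6*-1)=38, (6*-23 - -12*1)=-126; twice the area = |660| = 660; area = 330; boundary points = 22 + 2 + 6 = 30; strictly interior points = area - boundary/2 + 1 = 316; answer 316

316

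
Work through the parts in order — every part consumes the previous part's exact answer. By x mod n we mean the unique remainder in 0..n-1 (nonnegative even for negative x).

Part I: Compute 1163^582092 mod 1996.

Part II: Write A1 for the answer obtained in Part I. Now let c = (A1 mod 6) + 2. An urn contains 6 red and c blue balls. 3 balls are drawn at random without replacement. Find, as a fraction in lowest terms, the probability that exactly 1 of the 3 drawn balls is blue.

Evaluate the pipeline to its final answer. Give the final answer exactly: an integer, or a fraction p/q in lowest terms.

Part I: squarings mod 1996: 1163^1=1163, 1163^2=1277, 1163^4=1993, 1163^8=9, 1163^16=81, 1163^32=573, 1163^64=985, 1163^128=169, 1163^256=617, 1163^512=1449, 1163^1024=1805, 1163^2048=553, 1163^4096=421, 1163^8192=1593, 1163^16384=733, 1163^32768=365, 1163^65536=1489, 1163^131072=1561, 1163^262144=1601, 1163^524288=337; 1163^582092 = 1163^4 * 1163^8 * 1163^64 * 1163^128 * 1163^256 * 1163^8192 * 1163^16384 * 1163^32768 * 1163^524288 = 1533 (mod 1996); answer 1533
Part II: A1 = 1533; c = 5; total draws C(11,3) = 165; favorable C(5,1)*C(6,2) = 75; P = 5/11; answer 5/11

5/11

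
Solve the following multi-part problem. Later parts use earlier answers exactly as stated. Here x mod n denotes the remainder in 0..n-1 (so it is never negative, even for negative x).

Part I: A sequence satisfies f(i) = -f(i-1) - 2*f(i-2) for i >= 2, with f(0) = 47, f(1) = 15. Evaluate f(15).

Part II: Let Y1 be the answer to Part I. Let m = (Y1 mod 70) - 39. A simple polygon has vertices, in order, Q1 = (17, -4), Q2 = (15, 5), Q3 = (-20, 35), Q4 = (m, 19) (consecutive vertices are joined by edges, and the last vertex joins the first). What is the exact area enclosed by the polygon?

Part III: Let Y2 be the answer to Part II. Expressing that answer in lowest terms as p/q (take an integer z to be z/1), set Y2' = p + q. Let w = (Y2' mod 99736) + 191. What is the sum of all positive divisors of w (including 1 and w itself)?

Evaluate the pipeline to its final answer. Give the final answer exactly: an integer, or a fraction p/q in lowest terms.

Part I: f(2) = -1*(15) - 2*(47) = -109; iterating: f(2)=-109, f(3)=79, f(4)=139, f(5)=-297, f(6)=19, f(7)=575, f(8)=-613, f(9)=-537, f(10)=1763, f(11)=-689, f(12)=-2837, f(13)=4215, f(14)=1459, f(15)=-9889; answer -9889
Part II: Y1 = -9889; m = 12; cross terms: (17*5 - 15*-4)=145, (15*35 - -20*5)=625, (-20*19 - 12*35)=-800, (12*-4 - 17*19)=-371; twice the area = |-401| = 401; area = 401/2; answer 401/2
Part III: Y2 = 401/2; threaded value p + q = 403; w = 594; 594 = 2 * 3^3 * 11; sigma = (1 + 2) * (1 + 3 + 9 + 27) * (1 + 11) = 3 * 40 * 12 = 1440; answer 1440

1440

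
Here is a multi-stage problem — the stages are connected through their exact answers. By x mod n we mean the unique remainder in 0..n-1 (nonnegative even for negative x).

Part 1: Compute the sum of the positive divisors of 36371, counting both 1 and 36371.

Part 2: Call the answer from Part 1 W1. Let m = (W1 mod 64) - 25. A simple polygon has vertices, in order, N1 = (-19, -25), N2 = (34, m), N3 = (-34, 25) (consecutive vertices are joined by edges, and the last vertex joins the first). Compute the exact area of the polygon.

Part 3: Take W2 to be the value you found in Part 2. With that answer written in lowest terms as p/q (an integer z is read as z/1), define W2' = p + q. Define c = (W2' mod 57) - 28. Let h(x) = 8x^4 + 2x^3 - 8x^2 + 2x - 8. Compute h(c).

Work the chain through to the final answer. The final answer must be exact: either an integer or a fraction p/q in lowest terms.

18108

Part 1: 36371 = 37 * 983; sigma = (1 + 37) * (1 + 983) = 38 * 984 = 37392; answer 37392
Part 2: W1 = 37392; m = -9; cross terms: (-19*-9 - 34*-25)=1021, (34*25 - -34*-9)=544, (-34*-25 - -19*25)=1325; twice the area = |2890| = 2890; area = 1445; answer 1445
Part 3: W2 = 1445; threaded value p + q = 1446; c = -7; 8*(-7)^4 + 2*(-7)^3 - 8*(-7)^2 + 2*(-7)^1 - 8 = (19208) + (-686) + (-392) + (-14) + (-8) = 18108; answer 18108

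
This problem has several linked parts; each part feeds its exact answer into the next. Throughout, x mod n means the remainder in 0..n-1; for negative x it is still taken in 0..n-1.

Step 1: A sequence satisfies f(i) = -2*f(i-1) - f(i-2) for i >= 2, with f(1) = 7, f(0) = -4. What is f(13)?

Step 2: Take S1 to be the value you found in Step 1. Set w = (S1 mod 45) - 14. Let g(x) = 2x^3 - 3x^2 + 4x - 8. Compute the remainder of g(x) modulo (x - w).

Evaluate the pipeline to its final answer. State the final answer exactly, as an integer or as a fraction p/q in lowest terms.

46363

Step 1: f(2) = -2*(7) - 1*(-4) = -10; iterating: f(2)=-10, f(3)=13, f(4)=-16, f(5)=19, f(6)=-22, f(7)=25, f(8)=-28, f(9)=31, f(10)=-34, f(11)=37, f(12)=-40, f(13)=43; answer 43
Step 2: S1 = 43; w = 29; remainder = value at the root: 2*(29)^3 - 3*(29)^2 + 4*(29)^1 - 8 = (48778) + (-2523) + (116) + (-8) = 46363; answer 46363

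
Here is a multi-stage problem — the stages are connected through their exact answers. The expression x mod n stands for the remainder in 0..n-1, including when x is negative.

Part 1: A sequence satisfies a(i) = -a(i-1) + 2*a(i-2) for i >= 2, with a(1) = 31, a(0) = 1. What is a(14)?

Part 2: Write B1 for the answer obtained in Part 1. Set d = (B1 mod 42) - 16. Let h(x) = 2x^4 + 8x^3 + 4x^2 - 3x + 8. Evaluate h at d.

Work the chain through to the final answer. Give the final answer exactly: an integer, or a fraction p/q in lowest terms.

-1

Part 1: a(2) = -1*(31) + 2*(1) = -29; iterating: a(2)=-29, a(3)=91, a(4)=-149, a(5)=331, a(6)=-629, a(7)=1291, a(8)=-2549, a(9)=5131, a(10)=-10229, a(11)=20491, a(12)=-40949, a(13)=81931, a(14)=-163829; answer -163829
Part 2: B1 = -163829; d = -3; 2*(-3)^4 + 8*(-3)^3 + 4*(-3)^2 - 3*(-3)^1 + 8 = (162) + (-216) + (36) + (9) + (8) = -1; answer -1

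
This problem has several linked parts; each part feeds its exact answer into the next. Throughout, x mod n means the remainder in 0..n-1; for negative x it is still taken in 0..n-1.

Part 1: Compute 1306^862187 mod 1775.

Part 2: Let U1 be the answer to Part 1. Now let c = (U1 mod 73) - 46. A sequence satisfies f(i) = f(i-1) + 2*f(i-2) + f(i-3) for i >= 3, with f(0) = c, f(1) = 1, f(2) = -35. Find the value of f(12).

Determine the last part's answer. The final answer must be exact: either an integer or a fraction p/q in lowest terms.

Part 1: squarings mod 1775: 1306^1=1306, 1306^2=1636, 1306^4=1571, 1306^8=791, 1306^16=881, 1306^32=486, 1306^64=121, 1306^128=441, 1306^256=1006, 1306^512=286, 1306^1024=146, 1306^2048=16, 1306^4096=256, 1306^8192=1636, 1306^16384=1571, 1306^32768=791, 1306^65536=881, 1306^131072=486, 1306^262144=121, 1306^524288=441; 1306^862187 = 1306^1 * 1306^2 * 1306^8 * 1306^32 * 1306^64 * 1306^128 * 1306^256 * 1306^512 * 1306^1024 * 1306^8192 * 1306^65536 * 1306^262144 * 1306^524288 = 11 (mod 1775); answer 11
Part 2: U1 = 11; c = -35; f(3) = 1*(-35) + 2*(1) + 1*(-35) = -68; iterating: f(3)=-68, f(4)=-137, f(5)=-308, f(6)=-650, f(7)=-1403, f(8)=-3011, f(9)=-6467, f(10)=-13892, f(11)=-29837, f(12)=-64088; answer -64088

-64088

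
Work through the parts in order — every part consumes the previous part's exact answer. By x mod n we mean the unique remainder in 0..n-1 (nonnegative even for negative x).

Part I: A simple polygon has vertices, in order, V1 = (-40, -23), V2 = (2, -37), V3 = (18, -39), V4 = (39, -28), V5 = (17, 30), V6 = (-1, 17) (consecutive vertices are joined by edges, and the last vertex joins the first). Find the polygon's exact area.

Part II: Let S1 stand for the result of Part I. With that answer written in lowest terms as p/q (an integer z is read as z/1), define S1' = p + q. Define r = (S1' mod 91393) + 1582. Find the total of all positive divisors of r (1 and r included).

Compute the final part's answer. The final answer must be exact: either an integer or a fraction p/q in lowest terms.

10368

Part I: cross terms: (-40*-37 - 2*-23)=1526, (2*-39 - 18*-37)=588, (18*-28 - 39*-39)=1017, (39*30 - 17*-28)=1646, (17*17 - -1*30)=319, (-1*-23 - -40*17)=703; twice the area = |5799| = 5799; area = 5799/2; answer 5799/2
Part II: S1 = 5799/2; threaded value p + q = 5801; r = 7383; 7383 = 3 * 23 * 107; sigma = (1 + 3) * (1 + 23) * (1 + 107) = 4 * 24 * 108 = 10368; answer 10368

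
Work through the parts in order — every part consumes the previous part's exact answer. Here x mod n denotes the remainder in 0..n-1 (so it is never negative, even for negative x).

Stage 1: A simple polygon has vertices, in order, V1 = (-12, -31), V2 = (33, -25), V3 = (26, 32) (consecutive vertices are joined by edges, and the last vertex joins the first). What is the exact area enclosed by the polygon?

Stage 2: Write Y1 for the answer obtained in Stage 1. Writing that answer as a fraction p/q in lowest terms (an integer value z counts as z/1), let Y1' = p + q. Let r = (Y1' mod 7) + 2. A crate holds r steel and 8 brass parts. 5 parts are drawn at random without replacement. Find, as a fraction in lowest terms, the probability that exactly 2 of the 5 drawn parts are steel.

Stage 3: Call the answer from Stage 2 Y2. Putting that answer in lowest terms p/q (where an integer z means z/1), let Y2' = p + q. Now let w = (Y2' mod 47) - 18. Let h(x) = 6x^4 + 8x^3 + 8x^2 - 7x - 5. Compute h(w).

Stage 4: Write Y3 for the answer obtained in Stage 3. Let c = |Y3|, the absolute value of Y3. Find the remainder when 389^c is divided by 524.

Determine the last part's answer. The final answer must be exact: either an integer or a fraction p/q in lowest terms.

Stage 1: cross terms: (-12*-25 - 33*-31)=1323, (33*32 - 26*-25)=1706, (26*-31 - -12*32)=-422; twice the area = |2607| = 2607; area = 2607/2; answer 2607/2
Stage 2: Y1 = 2607/2; threaded value p + q = 2609; r = 7; total draws C(15,5) = 3003; favorable C(7,2)*C(8,3) = 1176; P = 56/143; answer 56/143
Stage 3: Y2 = 56/143; threaded value p + q = 199; w = -7; 6*(-7)^4 + 8*(-7)^3 + 8*(-7)^2 - 7*(-7)^1 - 5 = (14406) + (-2744) + (392) + (49) + (-5) = 12098; answer 12098
Stage 4: Y3 = 12098; c = 12098; squarings mod 524: 389^1=389, 389^2=409, 389^4=125, 389^8=429, 389^16=117, 389^32=65, 389^64=33, 389^128=41, 389^256=109, 389^512=353, 389^1024=421, 389^2048=129, 389^4096=397, 389^8192=409; 389^12098 = 389^2 * 389^64 * 389^256 * 389^512 * 389^1024 * 389^2048 * 389^8192 = 429 (mod 524); answer 429

429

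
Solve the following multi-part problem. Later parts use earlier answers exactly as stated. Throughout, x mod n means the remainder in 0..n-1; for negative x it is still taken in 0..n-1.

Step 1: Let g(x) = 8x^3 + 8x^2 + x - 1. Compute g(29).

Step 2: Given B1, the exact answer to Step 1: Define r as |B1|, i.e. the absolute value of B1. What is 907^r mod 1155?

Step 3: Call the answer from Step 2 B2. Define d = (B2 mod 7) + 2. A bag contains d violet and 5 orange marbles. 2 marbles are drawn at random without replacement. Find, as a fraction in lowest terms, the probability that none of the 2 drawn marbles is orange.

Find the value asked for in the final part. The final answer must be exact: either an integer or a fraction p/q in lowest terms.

3/11

Step 1: 8*(29)^3 + 8*(29)^2 + 1*(29)^1 - 1 = (195112) + (6728) + (29) + (-1) = 201868; answer 201868
Step 2: B1 = 201868; r = 201868; squarings mod 1155: 907^1=907, 907^2=289, 907^4=361, 907^8=961, 907^16=676, 907^32=751, 907^64=361, 907^128=961, 907^256=676, 907^512=751, 907^1024=361, 907^2048=961, 907^4096=676, 907^8192=751, 907^16384=361, 907^32768=961, 907^65536=676, 907^131072=751; 907^201868 = 907^4 * 907^8 * 907^128 * 907^1024 * 907^4096 * 907^65536 * 907^131072 = 466 (mod 1155); answer 466
Step 3: B2 = 466; d = 6; total draws C(11,2) = 55; favorable C(6,2) = 15; P = 3/11; answer 3/11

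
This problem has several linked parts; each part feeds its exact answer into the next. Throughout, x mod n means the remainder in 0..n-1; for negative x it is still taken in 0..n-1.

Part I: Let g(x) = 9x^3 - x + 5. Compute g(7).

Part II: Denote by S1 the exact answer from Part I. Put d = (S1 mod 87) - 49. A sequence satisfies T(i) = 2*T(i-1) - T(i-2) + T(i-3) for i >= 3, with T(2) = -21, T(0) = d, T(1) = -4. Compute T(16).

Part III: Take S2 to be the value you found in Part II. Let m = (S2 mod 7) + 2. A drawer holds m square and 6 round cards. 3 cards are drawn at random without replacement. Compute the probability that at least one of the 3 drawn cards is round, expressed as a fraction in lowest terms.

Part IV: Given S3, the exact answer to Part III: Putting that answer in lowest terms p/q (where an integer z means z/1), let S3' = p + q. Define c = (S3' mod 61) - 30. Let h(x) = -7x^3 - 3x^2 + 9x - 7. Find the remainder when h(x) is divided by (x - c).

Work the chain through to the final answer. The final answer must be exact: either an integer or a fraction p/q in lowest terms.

Part I: 9*(7)^3 - 1*(7)^1 + 5 = (3087) + (-7) + (5) = 3085; answer 3085
Part II: S1 = 3085; d = -9; T(3) = 2*(-21) - 1*(-4) + 1*(-9) = -47; iterating: T(3)=-47, T(4)=-77, T(5)=-128, T(6)=-226, T(7)=-401, T(8)=-704, T(9)=-1233, T(10)=-2163, T(11)=-3797, T(12)=-6664, T(13)=-11694, T(14)=-20521, T(15)=-36012, T(16)=-63197; answer -63197
Part III: S2 = -63197; m = 8; total draws C(14,3) = 364; complement C(8,3) = 56; favorable 364 - 56 = 308; P = 11/13; answer 11/13
Part IV: S3 = 11/13; threaded value p + q = 24; c = -6; remainder = value at the root: -7*(-6)^3 - 3*(-6)^2 + 9*(-6)^1 - 7 = (1512) + (-108) + (-54) + (-7) = 1343; answer 1343

1343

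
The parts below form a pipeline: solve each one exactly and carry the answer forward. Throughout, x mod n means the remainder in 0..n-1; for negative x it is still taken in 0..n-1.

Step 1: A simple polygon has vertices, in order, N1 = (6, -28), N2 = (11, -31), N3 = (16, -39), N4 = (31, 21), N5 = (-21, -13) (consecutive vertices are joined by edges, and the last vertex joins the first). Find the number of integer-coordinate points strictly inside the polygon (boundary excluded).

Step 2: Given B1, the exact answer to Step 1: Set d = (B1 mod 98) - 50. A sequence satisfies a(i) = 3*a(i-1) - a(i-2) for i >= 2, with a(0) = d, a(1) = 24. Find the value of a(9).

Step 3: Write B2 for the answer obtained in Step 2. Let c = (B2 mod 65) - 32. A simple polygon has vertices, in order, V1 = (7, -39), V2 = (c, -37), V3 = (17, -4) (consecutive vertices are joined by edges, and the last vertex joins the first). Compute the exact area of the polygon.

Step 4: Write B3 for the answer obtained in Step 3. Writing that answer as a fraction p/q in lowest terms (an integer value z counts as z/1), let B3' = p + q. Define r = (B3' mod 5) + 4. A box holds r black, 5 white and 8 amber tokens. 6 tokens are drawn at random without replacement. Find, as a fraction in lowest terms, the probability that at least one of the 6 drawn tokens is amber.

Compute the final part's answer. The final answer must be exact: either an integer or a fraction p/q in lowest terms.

437/442

Step 1: cross terms: (6*-31 - 11*-28)=122, (11*-39 - 16*-31)=67, (16*21 - 31*-39)=1545, (31*-13 - -21*21)=38, (-21*-28 - 6*-13)=666; twice the area = |2438| = 2438; area = 1219; boundary points = 1 + 1 + 15 + 2 + 3 = 22; strictly interior points = area - boundary/2 + 1 = 1209; answer 1209
Step 2: B1 = 1209; d = -17; a(2) = 3*(24) - 1*(-17) = 89; iterating: a(2)=89, a(3)=243, a(4)=640, a(5)=1677, a(6)=4391, a(7)=11496, a(8)=30097, a(9)=78795; answer 78795
Step 3: B2 = 78795; c = -17; cross terms: (7*-37 - -17*-39)=-922, (-17*-4 - 17*-37)=697, (17*-39 - 7*-4)=-635; twice the area = |-860| = 860; area = 430; answer 430
Step 4: B3 = 430; threaded value p + q = 431; r = 5; total draws C(18,6) = 18564; complement C(10,6) = 210; favorable 18564 - 210 = 18354; P = 437/442; answer 437/442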